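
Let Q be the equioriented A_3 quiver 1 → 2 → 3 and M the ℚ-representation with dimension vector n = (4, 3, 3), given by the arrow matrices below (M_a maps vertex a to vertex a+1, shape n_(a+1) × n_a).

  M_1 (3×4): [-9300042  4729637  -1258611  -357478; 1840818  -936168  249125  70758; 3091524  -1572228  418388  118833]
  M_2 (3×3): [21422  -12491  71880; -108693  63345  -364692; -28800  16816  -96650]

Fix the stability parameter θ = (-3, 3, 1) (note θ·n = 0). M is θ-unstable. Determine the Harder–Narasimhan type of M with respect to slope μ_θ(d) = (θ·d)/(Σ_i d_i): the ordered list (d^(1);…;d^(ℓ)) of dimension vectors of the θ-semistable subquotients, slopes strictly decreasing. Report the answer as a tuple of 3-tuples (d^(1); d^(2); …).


Barcode: M ≅ I[1,1], I[1,3]^3. HN layers by μ_θ (2 steps, strictly decreasing):
  μ^(1)=2; μ^(2)=-3

((0, 3, 3); (4, 0, 0))


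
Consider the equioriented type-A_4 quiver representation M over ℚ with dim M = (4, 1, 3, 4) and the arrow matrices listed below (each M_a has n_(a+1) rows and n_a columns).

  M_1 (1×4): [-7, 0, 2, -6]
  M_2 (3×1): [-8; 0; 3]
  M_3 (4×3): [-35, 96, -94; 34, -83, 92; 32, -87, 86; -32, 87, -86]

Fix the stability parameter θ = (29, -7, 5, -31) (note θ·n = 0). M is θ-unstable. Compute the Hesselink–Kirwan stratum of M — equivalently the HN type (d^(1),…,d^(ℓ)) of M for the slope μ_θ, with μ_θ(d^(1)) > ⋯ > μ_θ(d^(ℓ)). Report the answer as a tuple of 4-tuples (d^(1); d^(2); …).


Barcode: M ≅ I[1,1]^3, I[1,4], I[3,4]^2, I[4,4]. HN layers by μ_θ (4 steps, strictly decreasing):
  μ^(1)=29; μ^(2)=-1; μ^(3)=-13; μ^(4)=-31

((3, 0, 0, 0); (1, 1, 1, 1); (0, 0, 2, 2); (0, 0, 0, 1))


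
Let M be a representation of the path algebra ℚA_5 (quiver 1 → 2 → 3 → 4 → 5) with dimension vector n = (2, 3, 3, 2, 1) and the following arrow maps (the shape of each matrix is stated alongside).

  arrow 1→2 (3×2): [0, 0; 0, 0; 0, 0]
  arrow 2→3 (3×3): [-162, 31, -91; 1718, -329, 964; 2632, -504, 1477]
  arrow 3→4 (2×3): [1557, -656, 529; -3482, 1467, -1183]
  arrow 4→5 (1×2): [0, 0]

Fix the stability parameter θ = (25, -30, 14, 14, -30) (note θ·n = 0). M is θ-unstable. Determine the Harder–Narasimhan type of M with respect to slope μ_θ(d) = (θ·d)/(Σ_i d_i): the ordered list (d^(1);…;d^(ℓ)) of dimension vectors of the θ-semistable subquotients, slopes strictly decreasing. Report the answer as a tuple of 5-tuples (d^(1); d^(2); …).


Via rank(M_{q-1}∘⋯∘M_p): M ≅ I[1,1]^2, I[2,2], I[2,4]^2, I[3,3], I[5,5].
μ_θ-semistable layers: μ^(1)=25; μ^(2)=14; μ^(3)=-30

((2, 0, 0, 0, 0); (0, 0, 3, 2, 0); (0, 3, 0, 0, 1))


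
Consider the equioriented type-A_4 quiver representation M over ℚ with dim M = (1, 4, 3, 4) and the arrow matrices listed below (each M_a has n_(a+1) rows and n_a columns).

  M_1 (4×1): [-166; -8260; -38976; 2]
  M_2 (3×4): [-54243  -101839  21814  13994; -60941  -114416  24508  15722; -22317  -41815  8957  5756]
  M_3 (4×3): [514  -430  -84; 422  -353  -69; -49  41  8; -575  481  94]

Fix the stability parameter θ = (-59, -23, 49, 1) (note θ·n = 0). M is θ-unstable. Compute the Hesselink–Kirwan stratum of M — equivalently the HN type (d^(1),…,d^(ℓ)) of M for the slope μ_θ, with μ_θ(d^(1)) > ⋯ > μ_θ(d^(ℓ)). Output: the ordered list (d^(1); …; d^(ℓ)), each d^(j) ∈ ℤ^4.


Barcode: M ≅ I[1,3], I[2,2], I[2,4]^2, I[4,4]^2. HN layers by μ_θ (5 steps, strictly decreasing):
  μ^(1)=49; μ^(2)=25; μ^(3)=1; μ^(4)=-23; μ^(5)=-59

((0, 0, 1, 0); (0, 0, 2, 2); (0, 0, 0, 2); (0, 4, 0, 0); (1, 0, 0, 0))


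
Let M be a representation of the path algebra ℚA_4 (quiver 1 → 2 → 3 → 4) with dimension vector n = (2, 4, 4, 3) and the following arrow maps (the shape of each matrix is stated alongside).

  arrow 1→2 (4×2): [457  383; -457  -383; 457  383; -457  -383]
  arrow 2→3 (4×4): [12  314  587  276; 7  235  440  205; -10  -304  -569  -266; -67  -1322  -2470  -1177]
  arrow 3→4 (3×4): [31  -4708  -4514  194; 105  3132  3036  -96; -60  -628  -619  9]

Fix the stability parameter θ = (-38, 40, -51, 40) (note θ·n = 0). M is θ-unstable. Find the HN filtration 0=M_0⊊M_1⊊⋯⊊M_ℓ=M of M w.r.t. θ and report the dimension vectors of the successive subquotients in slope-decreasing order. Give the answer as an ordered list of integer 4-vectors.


Via rank(M_{q-1}∘⋯∘M_p): M ≅ I[1,1], I[1,4], I[2,3]^2, I[2,4], I[4,4].
μ_θ-semistable layers: μ^(1)=40; μ^(2)=-11/2; μ^(3)=-38

((0, 0, 0, 3); (0, 4, 4, 0); (2, 0, 0, 0))


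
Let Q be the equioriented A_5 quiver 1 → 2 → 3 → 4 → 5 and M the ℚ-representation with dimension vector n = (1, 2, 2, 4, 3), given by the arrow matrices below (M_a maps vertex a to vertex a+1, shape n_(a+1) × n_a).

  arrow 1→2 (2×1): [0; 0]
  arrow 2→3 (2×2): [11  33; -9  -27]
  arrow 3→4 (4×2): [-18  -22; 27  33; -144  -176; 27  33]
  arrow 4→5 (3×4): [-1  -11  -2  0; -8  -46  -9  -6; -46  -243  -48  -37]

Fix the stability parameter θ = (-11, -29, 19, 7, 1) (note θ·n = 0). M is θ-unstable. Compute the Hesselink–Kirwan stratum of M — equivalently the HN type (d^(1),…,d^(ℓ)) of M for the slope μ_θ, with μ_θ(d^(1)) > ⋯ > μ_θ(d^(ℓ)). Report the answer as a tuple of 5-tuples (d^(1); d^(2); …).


Barcode: M ≅ I[1,1], I[2,2], I[2,3], I[3,5], I[4,4], I[4,5]^2. HN layers by μ_θ (6 steps, strictly decreasing):
  μ^(1)=19; μ^(2)=9; μ^(3)=7; μ^(4)=4; μ^(5)=-11; μ^(6)=-29

((0, 0, 1, 0, 0); (0, 0, 1, 1, 1); (0, 0, 0, 1, 0); (0, 0, 0, 2, 2); (1, 0, 0, 0, 0); (0, 2, 0, 0, 0))


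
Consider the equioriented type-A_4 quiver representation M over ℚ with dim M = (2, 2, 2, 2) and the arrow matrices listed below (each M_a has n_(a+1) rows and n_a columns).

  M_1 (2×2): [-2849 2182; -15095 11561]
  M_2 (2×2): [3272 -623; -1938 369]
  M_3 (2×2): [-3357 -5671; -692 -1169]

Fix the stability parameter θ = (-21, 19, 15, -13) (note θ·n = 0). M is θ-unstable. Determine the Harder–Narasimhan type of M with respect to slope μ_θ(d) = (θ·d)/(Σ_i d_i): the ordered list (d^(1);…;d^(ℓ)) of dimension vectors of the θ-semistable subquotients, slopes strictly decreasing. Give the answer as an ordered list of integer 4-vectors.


Via rank(M_{q-1}∘⋯∘M_p): M ≅ I[1,4]^2.
μ_θ-semistable layers: μ^(1)=7; μ^(2)=-21

((0, 2, 2, 2); (2, 0, 0, 0))


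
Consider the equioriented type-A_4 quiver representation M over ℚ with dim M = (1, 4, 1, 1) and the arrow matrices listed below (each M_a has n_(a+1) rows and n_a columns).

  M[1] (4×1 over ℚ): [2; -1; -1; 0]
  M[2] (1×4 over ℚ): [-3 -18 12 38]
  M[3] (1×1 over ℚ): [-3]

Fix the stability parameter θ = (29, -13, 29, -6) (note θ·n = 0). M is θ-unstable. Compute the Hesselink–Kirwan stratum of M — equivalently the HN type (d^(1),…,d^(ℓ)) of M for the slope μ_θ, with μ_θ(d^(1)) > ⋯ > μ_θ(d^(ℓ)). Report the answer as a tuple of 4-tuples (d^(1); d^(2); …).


Interval decomposition of M: I[1,2], I[2,2]^2, I[2,4].
HN type (ℓ=3): μ^(1)=23/2; μ^(2)=8; μ^(3)=-13

((0, 0, 1, 1); (1, 1, 0, 0); (0, 3, 0, 0))


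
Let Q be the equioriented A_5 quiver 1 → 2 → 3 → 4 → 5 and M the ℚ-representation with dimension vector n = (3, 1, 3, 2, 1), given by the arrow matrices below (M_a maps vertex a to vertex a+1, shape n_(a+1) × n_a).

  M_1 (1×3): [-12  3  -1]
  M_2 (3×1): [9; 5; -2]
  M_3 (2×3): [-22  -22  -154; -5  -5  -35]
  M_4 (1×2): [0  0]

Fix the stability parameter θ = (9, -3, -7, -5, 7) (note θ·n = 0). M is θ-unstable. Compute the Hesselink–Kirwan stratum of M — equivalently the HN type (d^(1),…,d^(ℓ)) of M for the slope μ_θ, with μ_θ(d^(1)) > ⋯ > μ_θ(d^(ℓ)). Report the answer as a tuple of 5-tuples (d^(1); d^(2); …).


Interval decomposition of M: I[1,1]^2, I[1,3], I[3,3], I[3,4], I[4,4], I[5,5].
HN type (ℓ=5): μ^(1)=9; μ^(2)=7; μ^(3)=-1/3; μ^(4)=-5; μ^(5)=-7

((2, 0, 0, 0, 0); (0, 0, 0, 0, 1); (1, 1, 1, 0, 0); (0, 0, 0, 2, 0); (0, 0, 2, 0, 0))


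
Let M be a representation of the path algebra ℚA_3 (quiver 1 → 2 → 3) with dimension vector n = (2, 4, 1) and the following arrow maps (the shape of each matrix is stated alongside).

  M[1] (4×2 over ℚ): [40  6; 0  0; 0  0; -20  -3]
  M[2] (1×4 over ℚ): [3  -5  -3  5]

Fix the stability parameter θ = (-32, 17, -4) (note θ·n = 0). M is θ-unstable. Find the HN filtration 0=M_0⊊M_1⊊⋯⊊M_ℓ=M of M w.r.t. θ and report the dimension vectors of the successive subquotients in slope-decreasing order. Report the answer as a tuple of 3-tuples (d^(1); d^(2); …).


Barcode: M ≅ I[1,1], I[1,3], I[2,2]^3. HN layers by μ_θ (3 steps, strictly decreasing):
  μ^(1)=17; μ^(2)=13/2; μ^(3)=-32

((0, 3, 0); (0, 1, 1); (2, 0, 0))


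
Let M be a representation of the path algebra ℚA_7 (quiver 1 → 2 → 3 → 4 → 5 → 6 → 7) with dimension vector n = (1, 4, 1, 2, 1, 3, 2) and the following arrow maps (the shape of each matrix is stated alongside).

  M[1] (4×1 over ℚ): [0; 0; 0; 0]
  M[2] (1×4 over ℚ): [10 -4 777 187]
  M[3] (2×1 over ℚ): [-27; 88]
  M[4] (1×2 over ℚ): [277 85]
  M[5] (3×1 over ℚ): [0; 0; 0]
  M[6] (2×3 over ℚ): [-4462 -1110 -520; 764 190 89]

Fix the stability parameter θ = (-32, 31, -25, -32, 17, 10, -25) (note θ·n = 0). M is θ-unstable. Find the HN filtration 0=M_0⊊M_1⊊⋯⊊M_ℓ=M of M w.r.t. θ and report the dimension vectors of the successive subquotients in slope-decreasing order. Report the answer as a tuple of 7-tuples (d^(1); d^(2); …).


Via rank(M_{q-1}∘⋯∘M_p): M ≅ I[1,1], I[2,2]^3, I[2,5], I[4,4], I[6,6], I[6,7]^2.
μ_θ-semistable layers: μ^(1)=31; μ^(2)=17; μ^(3)=10; μ^(4)=-15/2; μ^(5)=-26/3; μ^(6)=-32

((0, 3, 0, 0, 0, 0, 0); (0, 0, 0, 0, 1, 0, 0); (0, 0, 0, 0, 0, 1, 0); (0, 0, 0, 0, 0, 2, 2); (0, 1, 1, 1, 0, 0, 0); (1, 0, 0, 1, 0, 0, 0))


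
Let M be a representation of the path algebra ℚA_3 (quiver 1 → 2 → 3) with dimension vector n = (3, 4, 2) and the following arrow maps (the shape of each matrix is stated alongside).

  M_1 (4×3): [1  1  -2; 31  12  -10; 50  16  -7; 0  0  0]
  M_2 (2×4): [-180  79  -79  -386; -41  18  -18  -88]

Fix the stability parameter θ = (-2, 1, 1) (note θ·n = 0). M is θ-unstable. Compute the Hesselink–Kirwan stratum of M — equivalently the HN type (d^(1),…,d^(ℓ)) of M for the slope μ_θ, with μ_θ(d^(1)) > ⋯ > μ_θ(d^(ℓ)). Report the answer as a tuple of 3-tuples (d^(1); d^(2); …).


Barcode: M ≅ I[1,2], I[1,3]^2, I[2,2]. HN layers by μ_θ (2 steps, strictly decreasing):
  μ^(1)=1; μ^(2)=-2

((0, 4, 2); (3, 0, 0))


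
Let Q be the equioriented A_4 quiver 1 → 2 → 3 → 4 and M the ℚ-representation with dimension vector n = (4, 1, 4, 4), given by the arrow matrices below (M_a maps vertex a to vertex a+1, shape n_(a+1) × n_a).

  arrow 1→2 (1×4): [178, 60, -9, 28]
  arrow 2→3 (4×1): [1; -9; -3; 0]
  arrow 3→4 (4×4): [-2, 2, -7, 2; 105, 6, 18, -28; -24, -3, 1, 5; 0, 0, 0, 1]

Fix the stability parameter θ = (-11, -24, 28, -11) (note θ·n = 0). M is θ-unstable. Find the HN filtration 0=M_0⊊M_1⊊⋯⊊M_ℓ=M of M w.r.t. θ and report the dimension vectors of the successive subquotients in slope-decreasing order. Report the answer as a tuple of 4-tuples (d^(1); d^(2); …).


Interval decomposition of M: I[1,1]^3, I[1,4], I[3,4]^3.
HN type (ℓ=3): μ^(1)=17/2; μ^(2)=-11; μ^(3)=-35/2

((0, 0, 4, 4); (3, 0, 0, 0); (1, 1, 0, 0))


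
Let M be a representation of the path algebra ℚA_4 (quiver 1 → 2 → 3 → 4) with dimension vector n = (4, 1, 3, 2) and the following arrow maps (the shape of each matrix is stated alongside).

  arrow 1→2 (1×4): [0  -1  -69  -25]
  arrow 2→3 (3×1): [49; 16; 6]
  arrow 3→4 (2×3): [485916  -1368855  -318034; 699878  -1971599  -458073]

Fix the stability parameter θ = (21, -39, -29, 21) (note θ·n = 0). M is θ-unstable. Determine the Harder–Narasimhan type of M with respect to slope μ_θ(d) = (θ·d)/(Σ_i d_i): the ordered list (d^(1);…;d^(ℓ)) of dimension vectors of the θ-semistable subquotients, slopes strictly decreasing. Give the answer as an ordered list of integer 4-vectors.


Interval decomposition of M: I[1,1]^3, I[1,3], I[3,4]^2.
HN type (ℓ=3): μ^(1)=21; μ^(2)=-47/3; μ^(3)=-29

((3, 0, 0, 2); (1, 1, 1, 0); (0, 0, 2, 0))


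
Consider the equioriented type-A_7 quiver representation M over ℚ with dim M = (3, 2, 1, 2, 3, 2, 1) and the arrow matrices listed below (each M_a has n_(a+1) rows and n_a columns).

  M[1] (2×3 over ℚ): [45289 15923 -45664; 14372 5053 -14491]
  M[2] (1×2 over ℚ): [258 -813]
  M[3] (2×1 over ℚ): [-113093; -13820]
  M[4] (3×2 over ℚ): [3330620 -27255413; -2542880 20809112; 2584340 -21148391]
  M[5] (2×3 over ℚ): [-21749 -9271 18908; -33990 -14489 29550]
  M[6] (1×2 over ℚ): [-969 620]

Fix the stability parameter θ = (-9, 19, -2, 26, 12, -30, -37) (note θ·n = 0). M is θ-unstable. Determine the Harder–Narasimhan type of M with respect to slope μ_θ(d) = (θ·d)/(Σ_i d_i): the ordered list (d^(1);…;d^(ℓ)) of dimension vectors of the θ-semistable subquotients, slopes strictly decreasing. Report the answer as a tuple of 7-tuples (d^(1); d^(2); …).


Via rank(M_{q-1}∘⋯∘M_p): M ≅ I[1,1], I[1,2], I[1,4], I[4,7], I[5,5], I[5,6].
μ_θ-semistable layers: μ^(1)=26; μ^(2)=19; μ^(3)=12; μ^(4)=17/2; μ^(5)=-29/4; μ^(6)=-9

((0, 0, 0, 1, 0, 0, 0); (0, 1, 0, 0, 0, 0, 0); (0, 0, 0, 0, 1, 0, 0); (0, 1, 1, 0, 0, 0, 0); (0, 0, 0, 1, 1, 1, 1); (3, 0, 0, 0, 1, 1, 0))


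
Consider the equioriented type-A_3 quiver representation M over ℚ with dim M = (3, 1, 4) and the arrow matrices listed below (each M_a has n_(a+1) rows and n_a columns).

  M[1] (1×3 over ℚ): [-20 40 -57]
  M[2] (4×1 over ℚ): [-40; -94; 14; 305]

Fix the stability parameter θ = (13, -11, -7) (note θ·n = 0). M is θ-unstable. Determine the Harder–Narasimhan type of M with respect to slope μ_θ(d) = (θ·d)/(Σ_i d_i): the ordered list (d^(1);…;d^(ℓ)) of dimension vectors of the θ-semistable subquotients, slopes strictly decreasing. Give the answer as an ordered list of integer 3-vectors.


Interval decomposition of M: I[1,1]^2, I[1,3], I[3,3]^3.
HN type (ℓ=3): μ^(1)=13; μ^(2)=-5/3; μ^(3)=-7

((2, 0, 0); (1, 1, 1); (0, 0, 3))


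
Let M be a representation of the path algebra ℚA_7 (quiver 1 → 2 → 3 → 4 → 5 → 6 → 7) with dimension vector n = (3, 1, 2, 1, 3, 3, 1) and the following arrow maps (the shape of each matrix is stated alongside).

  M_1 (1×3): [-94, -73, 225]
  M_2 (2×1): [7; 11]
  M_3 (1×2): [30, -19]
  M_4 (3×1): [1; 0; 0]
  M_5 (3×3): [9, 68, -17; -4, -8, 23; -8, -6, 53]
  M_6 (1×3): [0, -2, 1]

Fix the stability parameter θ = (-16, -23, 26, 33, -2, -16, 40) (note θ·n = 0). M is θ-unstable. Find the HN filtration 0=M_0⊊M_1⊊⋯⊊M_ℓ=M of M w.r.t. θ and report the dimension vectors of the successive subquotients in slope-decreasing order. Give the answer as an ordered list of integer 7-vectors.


Barcode: M ≅ I[1,1]^2, I[1,6], I[3,3], I[5,6], I[5,7]. HN layers by μ_θ (6 steps, strictly decreasing):
  μ^(1)=40; μ^(2)=26; μ^(3)=41/4; μ^(4)=-9; μ^(5)=-16; μ^(6)=-39/2

((0, 0, 0, 0, 0, 0, 1); (0, 0, 1, 0, 0, 0, 0); (0, 0, 1, 1, 1, 1, 0); (0, 0, 0, 0, 2, 2, 0); (2, 0, 0, 0, 0, 0, 0); (1, 1, 0, 0, 0, 0, 0))


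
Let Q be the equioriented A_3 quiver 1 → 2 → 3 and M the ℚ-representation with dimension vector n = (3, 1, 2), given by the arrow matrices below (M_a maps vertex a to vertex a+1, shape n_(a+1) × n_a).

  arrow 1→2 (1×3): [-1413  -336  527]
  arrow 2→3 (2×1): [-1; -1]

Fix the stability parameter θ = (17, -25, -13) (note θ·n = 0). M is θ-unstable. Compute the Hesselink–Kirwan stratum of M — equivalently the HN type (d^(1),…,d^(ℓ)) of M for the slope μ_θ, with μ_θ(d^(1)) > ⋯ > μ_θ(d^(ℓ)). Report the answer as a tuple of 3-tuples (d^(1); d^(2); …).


Barcode: M ≅ I[1,1]^2, I[1,3], I[3,3]. HN layers by μ_θ (3 steps, strictly decreasing):
  μ^(1)=17; μ^(2)=-7; μ^(3)=-13

((2, 0, 0); (1, 1, 1); (0, 0, 1))


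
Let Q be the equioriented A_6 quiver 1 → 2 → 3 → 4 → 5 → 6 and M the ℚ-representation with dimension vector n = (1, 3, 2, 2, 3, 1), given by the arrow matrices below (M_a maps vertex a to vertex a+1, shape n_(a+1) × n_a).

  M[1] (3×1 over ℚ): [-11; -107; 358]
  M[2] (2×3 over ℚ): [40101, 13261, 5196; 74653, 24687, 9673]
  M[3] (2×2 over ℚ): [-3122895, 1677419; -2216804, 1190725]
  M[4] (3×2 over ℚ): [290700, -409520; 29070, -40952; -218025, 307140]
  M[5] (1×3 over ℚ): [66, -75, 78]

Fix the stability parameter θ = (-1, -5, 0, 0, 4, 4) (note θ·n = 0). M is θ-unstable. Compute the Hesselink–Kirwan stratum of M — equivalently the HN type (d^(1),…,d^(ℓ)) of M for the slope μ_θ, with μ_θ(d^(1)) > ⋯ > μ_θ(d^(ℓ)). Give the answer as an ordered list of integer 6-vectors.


Via rank(M_{q-1}∘⋯∘M_p): M ≅ I[1,4], I[2,2], I[2,5], I[5,5], I[5,6].
μ_θ-semistable layers: μ^(1)=4; μ^(2)=0; μ^(3)=-3; μ^(4)=-5

((0, 0, 0, 0, 3, 1); (0, 0, 2, 2, 0, 0); (1, 1, 0, 0, 0, 0); (0, 2, 0, 0, 0, 0))


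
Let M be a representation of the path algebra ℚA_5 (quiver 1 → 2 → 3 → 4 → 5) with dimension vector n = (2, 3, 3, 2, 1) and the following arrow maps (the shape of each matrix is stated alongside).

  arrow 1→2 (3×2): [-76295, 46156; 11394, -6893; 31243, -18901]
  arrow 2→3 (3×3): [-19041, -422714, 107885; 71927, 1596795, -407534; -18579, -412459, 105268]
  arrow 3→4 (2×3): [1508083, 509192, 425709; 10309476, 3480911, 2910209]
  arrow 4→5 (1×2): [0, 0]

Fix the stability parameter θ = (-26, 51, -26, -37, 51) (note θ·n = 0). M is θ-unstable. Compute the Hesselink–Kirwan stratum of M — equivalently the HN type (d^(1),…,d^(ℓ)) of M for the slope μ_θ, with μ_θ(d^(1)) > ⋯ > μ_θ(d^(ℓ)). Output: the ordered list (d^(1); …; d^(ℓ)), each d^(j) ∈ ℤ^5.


Barcode: M ≅ I[1,3], I[1,4], I[2,4], I[5,5]. HN layers by μ_θ (4 steps, strictly decreasing):
  μ^(1)=51; μ^(2)=25/2; μ^(3)=-4; μ^(4)=-26

((0, 0, 0, 0, 1); (0, 1, 1, 0, 0); (0, 2, 2, 2, 0); (2, 0, 0, 0, 0))


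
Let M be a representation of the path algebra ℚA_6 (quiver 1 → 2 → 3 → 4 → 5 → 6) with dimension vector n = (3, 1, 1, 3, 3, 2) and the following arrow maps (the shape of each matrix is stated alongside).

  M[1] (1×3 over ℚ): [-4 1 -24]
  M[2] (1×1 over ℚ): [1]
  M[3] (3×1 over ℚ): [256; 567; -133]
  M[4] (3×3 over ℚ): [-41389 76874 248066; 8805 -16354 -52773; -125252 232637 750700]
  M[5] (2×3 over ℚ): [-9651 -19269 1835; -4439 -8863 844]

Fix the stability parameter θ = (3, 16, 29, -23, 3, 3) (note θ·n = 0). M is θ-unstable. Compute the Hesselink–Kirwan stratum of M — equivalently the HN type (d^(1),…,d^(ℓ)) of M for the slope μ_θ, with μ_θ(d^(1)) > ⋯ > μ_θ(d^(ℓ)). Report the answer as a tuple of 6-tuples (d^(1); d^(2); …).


Barcode: M ≅ I[1,1]^2, I[1,6], I[4,5], I[4,6]. HN layers by μ_θ (3 steps, strictly decreasing):
  μ^(1)=28/5; μ^(2)=3; μ^(3)=-23

((0, 1, 1, 1, 1, 1); (3, 0, 0, 0, 2, 1); (0, 0, 0, 2, 0, 0))


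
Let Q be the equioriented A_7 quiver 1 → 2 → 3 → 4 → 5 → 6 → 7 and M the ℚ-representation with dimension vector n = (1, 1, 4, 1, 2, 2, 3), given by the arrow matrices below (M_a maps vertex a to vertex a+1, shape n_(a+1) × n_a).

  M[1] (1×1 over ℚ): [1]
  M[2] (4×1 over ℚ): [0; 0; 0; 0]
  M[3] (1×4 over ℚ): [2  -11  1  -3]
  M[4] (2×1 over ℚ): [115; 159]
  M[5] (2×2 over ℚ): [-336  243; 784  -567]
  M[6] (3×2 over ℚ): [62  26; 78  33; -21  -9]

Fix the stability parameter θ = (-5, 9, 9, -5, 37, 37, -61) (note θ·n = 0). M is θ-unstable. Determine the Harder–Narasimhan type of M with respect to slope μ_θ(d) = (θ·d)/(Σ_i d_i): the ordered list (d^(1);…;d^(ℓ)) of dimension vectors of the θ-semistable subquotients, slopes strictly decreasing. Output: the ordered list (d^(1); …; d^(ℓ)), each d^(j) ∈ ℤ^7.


Via rank(M_{q-1}∘⋯∘M_p): M ≅ I[1,2], I[3,3]^3, I[3,7], I[5,5], I[6,7], I[7,7].
μ_θ-semistable layers: μ^(1)=37; μ^(2)=9; μ^(3)=13/3; μ^(4)=2; μ^(5)=-5; μ^(6)=-12; μ^(7)=-61

((0, 0, 0, 0, 1, 0, 0); (0, 1, 3, 0, 0, 0, 0); (0, 0, 0, 0, 1, 1, 1); (0, 0, 1, 1, 0, 0, 0); (1, 0, 0, 0, 0, 0, 0); (0, 0, 0, 0, 0, 1, 1); (0, 0, 0, 0, 0, 0, 1))


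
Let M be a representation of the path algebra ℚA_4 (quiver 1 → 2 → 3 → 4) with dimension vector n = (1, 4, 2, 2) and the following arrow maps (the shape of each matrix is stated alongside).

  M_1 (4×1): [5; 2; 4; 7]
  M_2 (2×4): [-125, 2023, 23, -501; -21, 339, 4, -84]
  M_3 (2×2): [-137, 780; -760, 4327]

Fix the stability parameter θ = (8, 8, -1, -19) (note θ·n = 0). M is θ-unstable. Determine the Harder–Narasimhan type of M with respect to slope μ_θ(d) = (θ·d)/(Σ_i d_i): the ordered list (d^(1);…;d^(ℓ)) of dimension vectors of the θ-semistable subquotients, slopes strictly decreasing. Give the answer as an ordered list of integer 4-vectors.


Interval decomposition of M: I[1,4], I[2,2]^2, I[2,4].
HN type (ℓ=3): μ^(1)=8; μ^(2)=-1; μ^(3)=-4

((0, 2, 0, 0); (1, 1, 1, 1); (0, 1, 1, 1))


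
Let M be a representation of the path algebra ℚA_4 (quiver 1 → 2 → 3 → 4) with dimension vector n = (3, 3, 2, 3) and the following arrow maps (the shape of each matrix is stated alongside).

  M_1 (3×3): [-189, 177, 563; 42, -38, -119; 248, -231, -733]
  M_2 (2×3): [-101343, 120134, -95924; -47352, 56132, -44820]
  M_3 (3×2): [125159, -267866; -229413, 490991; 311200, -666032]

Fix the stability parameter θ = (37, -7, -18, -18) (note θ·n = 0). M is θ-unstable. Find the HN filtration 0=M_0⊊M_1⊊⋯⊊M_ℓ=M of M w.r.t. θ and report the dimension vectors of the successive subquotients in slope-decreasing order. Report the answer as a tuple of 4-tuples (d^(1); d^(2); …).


Interval decomposition of M: I[1,2], I[1,4]^2, I[4,4].
HN type (ℓ=3): μ^(1)=15; μ^(2)=-3/2; μ^(3)=-18

((1, 1, 0, 0); (2, 2, 2, 2); (0, 0, 0, 1))


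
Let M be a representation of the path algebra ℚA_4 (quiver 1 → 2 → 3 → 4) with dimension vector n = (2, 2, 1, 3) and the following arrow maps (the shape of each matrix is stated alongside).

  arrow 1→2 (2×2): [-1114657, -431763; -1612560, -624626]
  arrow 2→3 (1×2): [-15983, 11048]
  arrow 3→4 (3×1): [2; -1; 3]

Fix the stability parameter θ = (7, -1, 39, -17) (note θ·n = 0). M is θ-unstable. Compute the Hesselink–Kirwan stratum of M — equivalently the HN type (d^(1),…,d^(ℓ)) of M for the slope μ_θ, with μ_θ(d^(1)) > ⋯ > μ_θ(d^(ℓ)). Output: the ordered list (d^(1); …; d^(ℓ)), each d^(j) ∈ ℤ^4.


Barcode: M ≅ I[1,2], I[1,4], I[4,4]^2. HN layers by μ_θ (3 steps, strictly decreasing):
  μ^(1)=11; μ^(2)=3; μ^(3)=-17

((0, 0, 1, 1); (2, 2, 0, 0); (0, 0, 0, 2))


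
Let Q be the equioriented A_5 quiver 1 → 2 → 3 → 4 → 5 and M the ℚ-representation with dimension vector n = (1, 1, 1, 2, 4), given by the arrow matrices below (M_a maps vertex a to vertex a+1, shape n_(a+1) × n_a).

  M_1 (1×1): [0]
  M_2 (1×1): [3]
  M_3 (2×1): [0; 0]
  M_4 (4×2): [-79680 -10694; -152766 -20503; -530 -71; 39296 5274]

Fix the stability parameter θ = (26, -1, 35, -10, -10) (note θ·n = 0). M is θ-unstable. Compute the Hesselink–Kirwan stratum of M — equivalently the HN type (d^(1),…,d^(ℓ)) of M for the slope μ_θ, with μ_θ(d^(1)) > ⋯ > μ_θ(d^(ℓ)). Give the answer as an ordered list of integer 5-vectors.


Interval decomposition of M: I[1,1], I[2,3], I[4,5]^2, I[5,5]^2.
HN type (ℓ=4): μ^(1)=35; μ^(2)=26; μ^(3)=-1; μ^(4)=-10

((0, 0, 1, 0, 0); (1, 0, 0, 0, 0); (0, 1, 0, 0, 0); (0, 0, 0, 2, 4))


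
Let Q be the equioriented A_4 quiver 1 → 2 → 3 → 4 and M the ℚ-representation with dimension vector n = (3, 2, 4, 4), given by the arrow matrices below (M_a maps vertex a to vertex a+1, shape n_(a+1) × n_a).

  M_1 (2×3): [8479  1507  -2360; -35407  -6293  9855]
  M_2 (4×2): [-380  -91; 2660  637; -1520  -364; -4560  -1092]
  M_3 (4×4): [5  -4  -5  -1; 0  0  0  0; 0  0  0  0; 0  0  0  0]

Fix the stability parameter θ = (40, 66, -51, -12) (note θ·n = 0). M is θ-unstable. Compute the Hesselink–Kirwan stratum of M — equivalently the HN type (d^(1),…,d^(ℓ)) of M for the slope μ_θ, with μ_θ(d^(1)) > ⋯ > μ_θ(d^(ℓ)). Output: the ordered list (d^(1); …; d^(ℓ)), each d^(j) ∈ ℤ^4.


Via rank(M_{q-1}∘⋯∘M_p): M ≅ I[1,1], I[1,2], I[1,4], I[3,3]^3, I[4,4]^3.
μ_θ-semistable layers: μ^(1)=66; μ^(2)=40; μ^(3)=43/4; μ^(4)=-12; μ^(5)=-51

((0, 1, 0, 0); (2, 0, 0, 0); (1, 1, 1, 1); (0, 0, 0, 3); (0, 0, 3, 0))


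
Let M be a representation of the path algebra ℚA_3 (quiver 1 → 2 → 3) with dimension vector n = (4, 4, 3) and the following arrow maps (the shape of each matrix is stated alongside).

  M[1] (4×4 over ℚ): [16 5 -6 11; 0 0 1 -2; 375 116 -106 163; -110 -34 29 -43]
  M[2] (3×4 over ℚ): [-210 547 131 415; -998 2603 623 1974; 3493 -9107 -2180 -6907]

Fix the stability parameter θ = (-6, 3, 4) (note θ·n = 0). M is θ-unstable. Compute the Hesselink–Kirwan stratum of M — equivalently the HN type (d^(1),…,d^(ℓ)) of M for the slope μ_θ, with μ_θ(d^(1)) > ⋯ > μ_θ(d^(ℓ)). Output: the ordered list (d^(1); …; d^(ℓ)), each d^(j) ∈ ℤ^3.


Interval decomposition of M: I[1,2], I[1,3]^3.
HN type (ℓ=3): μ^(1)=4; μ^(2)=3; μ^(3)=-6

((0, 0, 3); (0, 4, 0); (4, 0, 0))


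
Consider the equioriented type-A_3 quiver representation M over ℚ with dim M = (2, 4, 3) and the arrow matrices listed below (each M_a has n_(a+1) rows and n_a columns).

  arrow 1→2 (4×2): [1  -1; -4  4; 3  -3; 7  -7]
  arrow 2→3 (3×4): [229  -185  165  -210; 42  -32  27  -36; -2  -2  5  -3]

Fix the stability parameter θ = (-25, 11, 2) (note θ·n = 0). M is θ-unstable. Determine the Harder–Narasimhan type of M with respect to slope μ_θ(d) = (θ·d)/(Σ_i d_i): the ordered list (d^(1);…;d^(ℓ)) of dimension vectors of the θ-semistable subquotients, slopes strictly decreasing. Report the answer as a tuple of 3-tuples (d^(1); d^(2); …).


Barcode: M ≅ I[1,1], I[1,3], I[2,2], I[2,3]^2. HN layers by μ_θ (3 steps, strictly decreasing):
  μ^(1)=11; μ^(2)=13/2; μ^(3)=-25

((0, 1, 0); (0, 3, 3); (2, 0, 0))


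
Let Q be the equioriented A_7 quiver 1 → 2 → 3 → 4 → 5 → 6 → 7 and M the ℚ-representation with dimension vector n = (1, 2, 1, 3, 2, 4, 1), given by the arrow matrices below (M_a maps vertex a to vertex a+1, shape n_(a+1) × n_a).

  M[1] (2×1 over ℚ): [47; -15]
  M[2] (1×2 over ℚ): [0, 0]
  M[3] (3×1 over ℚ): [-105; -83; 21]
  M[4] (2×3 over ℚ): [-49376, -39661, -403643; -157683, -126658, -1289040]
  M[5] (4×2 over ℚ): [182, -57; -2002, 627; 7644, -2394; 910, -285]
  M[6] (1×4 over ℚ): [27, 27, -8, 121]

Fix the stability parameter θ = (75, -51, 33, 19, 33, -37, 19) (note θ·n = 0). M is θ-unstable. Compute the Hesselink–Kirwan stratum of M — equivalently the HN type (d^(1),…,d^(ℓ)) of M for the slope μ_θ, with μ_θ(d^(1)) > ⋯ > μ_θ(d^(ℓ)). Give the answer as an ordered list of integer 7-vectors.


Interval decomposition of M: I[1,2], I[2,2], I[3,7], I[4,4], I[4,5], I[6,6]^3.
HN type (ℓ=5): μ^(1)=33; μ^(2)=19; μ^(3)=12; μ^(4)=-37; μ^(5)=-51

((0, 0, 0, 0, 1, 0, 0); (0, 0, 0, 2, 0, 0, 1); (1, 1, 1, 1, 1, 1, 0); (0, 0, 0, 0, 0, 3, 0); (0, 1, 0, 0, 0, 0, 0))


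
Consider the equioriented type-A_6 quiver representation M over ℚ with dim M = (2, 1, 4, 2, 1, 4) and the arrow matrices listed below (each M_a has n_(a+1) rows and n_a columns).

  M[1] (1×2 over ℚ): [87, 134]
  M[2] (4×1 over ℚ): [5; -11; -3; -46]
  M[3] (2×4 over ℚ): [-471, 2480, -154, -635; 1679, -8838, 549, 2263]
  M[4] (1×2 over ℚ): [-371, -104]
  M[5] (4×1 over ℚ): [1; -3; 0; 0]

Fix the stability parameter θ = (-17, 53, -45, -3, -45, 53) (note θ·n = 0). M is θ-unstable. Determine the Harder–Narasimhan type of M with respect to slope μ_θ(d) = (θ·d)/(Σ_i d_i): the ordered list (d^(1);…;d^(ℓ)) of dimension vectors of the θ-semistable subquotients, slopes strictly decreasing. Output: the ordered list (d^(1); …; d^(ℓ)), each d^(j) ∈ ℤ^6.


Barcode: M ≅ I[1,1], I[1,6], I[3,3]^2, I[3,4], I[6,6]^3. HN layers by μ_θ (5 steps, strictly decreasing):
  μ^(1)=53; μ^(2)=-3; μ^(3)=-10; μ^(4)=-17; μ^(5)=-45

((0, 0, 0, 0, 0, 4); (0, 0, 0, 1, 0, 0); (0, 1, 1, 1, 1, 0); (2, 0, 0, 0, 0, 0); (0, 0, 3, 0, 0, 0))


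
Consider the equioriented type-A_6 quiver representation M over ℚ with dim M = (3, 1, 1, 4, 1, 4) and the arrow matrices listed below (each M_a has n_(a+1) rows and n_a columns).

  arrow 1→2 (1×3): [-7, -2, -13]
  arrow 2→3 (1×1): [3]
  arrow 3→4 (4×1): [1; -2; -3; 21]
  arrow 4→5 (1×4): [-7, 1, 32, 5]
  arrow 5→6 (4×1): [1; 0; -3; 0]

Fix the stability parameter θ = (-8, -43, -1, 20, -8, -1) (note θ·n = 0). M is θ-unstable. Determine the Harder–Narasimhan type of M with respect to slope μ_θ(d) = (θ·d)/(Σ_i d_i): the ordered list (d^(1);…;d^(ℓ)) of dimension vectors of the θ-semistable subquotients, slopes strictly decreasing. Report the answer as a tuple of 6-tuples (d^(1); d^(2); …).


Interval decomposition of M: I[1,1]^2, I[1,4], I[4,4]^2, I[4,6], I[6,6]^3.
HN type (ℓ=5): μ^(1)=20; μ^(2)=11/3; μ^(3)=-1; μ^(4)=-8; μ^(5)=-51/2

((0, 0, 0, 3, 0, 0); (0, 0, 0, 1, 1, 1); (0, 0, 1, 0, 0, 3); (2, 0, 0, 0, 0, 0); (1, 1, 0, 0, 0, 0))


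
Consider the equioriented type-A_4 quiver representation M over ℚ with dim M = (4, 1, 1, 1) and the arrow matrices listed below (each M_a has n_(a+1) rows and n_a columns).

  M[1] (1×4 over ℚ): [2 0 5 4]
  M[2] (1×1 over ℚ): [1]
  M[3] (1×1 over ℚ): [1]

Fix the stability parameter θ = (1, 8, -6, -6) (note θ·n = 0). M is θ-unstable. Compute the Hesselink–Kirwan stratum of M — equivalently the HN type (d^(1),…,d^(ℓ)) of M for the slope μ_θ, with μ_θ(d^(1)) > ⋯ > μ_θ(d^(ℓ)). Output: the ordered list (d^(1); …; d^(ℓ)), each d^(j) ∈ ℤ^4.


Interval decomposition of M: I[1,1]^3, I[1,4].
HN type (ℓ=2): μ^(1)=1; μ^(2)=-3/4

((3, 0, 0, 0); (1, 1, 1, 1))


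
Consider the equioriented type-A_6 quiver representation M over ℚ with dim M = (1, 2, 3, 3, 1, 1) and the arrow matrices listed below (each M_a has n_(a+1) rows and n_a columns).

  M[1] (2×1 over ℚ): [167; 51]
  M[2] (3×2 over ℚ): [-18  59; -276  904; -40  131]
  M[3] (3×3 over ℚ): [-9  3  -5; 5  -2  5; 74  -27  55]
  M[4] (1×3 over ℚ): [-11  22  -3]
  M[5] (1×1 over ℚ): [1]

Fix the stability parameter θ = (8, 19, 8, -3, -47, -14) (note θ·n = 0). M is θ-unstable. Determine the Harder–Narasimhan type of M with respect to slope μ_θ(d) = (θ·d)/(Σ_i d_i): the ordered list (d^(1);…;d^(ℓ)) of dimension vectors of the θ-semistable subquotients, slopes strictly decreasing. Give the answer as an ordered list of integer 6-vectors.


Interval decomposition of M: I[1,6], I[2,4], I[3,4].
HN type (ℓ=3): μ^(1)=8; μ^(2)=5/2; μ^(3)=-29/6

((0, 1, 1, 1, 0, 0); (0, 0, 1, 1, 0, 0); (1, 1, 1, 1, 1, 1))


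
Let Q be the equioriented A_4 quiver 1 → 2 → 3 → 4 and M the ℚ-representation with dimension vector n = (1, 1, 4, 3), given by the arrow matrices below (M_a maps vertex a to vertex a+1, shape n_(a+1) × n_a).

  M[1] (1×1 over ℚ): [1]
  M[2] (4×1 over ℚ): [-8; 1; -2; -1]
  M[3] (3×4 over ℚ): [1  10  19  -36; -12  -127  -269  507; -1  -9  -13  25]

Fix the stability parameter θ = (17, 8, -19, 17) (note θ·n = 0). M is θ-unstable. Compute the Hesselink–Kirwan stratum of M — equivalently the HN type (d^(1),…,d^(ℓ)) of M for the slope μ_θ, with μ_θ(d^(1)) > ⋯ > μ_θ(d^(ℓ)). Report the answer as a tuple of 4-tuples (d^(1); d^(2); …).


Via rank(M_{q-1}∘⋯∘M_p): M ≅ I[1,3], I[3,4]^3.
μ_θ-semistable layers: μ^(1)=17; μ^(2)=2; μ^(3)=-19

((0, 0, 0, 3); (1, 1, 1, 0); (0, 0, 3, 0))


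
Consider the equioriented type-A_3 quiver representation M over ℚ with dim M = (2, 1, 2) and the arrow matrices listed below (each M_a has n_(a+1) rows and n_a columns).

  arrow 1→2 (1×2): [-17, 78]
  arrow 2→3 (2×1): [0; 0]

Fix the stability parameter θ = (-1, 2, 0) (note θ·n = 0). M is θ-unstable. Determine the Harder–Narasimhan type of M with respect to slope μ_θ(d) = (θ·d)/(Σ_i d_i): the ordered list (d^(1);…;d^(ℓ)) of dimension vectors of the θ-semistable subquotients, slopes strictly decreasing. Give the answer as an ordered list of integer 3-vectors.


Barcode: M ≅ I[1,1], I[1,2], I[3,3]^2. HN layers by μ_θ (3 steps, strictly decreasing):
  μ^(1)=2; μ^(2)=0; μ^(3)=-1

((0, 1, 0); (0, 0, 2); (2, 0, 0))


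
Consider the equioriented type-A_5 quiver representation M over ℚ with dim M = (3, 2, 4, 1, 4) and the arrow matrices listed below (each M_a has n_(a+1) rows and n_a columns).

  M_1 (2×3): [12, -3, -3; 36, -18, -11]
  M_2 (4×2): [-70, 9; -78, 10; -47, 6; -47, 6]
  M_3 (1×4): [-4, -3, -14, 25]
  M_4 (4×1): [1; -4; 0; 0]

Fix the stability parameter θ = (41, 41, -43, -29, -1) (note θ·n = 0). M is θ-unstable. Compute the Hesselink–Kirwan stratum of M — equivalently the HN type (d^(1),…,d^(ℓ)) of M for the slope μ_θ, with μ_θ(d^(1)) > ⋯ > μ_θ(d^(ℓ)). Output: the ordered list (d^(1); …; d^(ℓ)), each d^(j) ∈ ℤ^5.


Barcode: M ≅ I[1,1], I[1,3], I[1,5], I[3,3]^2, I[5,5]^3. HN layers by μ_θ (5 steps, strictly decreasing):
  μ^(1)=41; μ^(2)=13; μ^(3)=9/5; μ^(4)=-1; μ^(5)=-43

((1, 0, 0, 0, 0); (1, 1, 1, 0, 0); (1, 1, 1, 1, 1); (0, 0, 0, 0, 3); (0, 0, 2, 0, 0))


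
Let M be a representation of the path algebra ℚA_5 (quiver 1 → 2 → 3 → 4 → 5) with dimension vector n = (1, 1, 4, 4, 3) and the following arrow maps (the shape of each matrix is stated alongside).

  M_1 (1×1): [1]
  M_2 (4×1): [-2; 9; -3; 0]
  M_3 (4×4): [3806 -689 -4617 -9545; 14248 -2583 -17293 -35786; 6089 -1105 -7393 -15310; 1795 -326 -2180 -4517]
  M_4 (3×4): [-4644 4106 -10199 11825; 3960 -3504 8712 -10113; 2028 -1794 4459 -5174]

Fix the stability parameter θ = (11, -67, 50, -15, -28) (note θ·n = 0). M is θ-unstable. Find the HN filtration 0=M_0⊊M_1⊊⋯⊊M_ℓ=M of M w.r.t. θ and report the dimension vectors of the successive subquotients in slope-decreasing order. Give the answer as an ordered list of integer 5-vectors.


Interval decomposition of M: I[1,4], I[3,4], I[3,5]^2, I[5,5].
HN type (ℓ=3): μ^(1)=35/2; μ^(2)=7/3; μ^(3)=-28

((0, 0, 2, 2, 0); (0, 0, 2, 2, 2); (1, 1, 0, 0, 1))


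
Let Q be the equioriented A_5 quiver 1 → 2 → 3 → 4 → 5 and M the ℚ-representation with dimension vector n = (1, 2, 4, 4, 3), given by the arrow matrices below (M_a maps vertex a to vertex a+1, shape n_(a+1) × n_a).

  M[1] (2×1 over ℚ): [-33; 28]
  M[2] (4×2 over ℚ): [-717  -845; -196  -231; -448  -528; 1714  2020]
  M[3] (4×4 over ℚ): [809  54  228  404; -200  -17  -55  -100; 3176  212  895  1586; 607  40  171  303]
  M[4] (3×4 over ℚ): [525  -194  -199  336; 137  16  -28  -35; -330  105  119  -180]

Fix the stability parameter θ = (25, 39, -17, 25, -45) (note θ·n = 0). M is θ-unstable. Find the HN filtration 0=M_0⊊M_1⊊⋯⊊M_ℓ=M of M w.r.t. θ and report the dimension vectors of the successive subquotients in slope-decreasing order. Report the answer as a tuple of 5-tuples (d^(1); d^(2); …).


Barcode: M ≅ I[1,5], I[2,5], I[3,4], I[3,5]. HN layers by μ_θ (5 steps, strictly decreasing):
  μ^(1)=25; μ^(2)=27/5; μ^(3)=1/2; μ^(4)=-10; μ^(5)=-17

((0, 0, 0, 1, 0); (1, 1, 1, 1, 1); (0, 1, 1, 1, 1); (0, 0, 0, 1, 1); (0, 0, 2, 0, 0))


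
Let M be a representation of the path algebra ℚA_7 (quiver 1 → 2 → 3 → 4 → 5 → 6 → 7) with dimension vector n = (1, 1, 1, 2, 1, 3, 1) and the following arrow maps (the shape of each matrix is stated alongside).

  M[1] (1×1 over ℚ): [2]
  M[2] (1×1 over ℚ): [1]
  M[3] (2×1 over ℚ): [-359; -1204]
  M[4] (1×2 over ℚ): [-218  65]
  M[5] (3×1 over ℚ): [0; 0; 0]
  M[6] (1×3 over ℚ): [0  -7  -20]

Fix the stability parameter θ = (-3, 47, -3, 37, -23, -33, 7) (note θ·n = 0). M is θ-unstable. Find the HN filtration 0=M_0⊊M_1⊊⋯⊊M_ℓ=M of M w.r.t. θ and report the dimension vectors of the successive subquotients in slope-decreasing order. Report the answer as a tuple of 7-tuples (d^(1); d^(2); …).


Via rank(M_{q-1}∘⋯∘M_p): M ≅ I[1,5], I[4,4], I[6,6]^2, I[6,7].
μ_θ-semistable layers: μ^(1)=37; μ^(2)=29/2; μ^(3)=7; μ^(4)=-3; μ^(5)=-33

((0, 0, 0, 1, 0, 0, 0); (0, 1, 1, 1, 1, 0, 0); (0, 0, 0, 0, 0, 0, 1); (1, 0, 0, 0, 0, 0, 0); (0, 0, 0, 0, 0, 3, 0))


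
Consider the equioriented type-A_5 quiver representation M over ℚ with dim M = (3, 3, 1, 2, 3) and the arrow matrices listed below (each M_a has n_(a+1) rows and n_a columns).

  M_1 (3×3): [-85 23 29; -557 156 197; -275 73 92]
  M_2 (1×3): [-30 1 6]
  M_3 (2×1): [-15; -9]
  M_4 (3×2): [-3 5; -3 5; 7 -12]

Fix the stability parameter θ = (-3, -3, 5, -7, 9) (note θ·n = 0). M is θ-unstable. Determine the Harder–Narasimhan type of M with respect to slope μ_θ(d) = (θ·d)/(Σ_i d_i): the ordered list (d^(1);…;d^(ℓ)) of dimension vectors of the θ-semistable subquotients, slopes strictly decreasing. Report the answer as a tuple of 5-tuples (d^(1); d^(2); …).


Barcode: M ≅ I[1,2]^2, I[1,5], I[4,5], I[5,5]. HN layers by μ_θ (4 steps, strictly decreasing):
  μ^(1)=9; μ^(2)=-1; μ^(3)=-3; μ^(4)=-7

((0, 0, 0, 0, 3); (0, 0, 1, 1, 0); (3, 3, 0, 0, 0); (0, 0, 0, 1, 0))


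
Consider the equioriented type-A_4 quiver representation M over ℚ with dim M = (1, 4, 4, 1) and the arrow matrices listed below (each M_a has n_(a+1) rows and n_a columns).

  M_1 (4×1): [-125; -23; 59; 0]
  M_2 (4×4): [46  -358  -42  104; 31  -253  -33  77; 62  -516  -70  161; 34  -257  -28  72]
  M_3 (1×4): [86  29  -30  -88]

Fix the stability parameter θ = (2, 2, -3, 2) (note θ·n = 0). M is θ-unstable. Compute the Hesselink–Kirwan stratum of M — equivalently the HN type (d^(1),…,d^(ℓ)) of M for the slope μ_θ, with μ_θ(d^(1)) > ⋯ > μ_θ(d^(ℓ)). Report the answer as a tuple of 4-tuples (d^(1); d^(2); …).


Barcode: M ≅ I[1,4], I[2,2], I[2,3]^2, I[3,3]. HN layers by μ_θ (4 steps, strictly decreasing):
  μ^(1)=2; μ^(2)=1/3; μ^(3)=-1/2; μ^(4)=-3

((0, 1, 0, 1); (1, 1, 1, 0); (0, 2, 2, 0); (0, 0, 1, 0))


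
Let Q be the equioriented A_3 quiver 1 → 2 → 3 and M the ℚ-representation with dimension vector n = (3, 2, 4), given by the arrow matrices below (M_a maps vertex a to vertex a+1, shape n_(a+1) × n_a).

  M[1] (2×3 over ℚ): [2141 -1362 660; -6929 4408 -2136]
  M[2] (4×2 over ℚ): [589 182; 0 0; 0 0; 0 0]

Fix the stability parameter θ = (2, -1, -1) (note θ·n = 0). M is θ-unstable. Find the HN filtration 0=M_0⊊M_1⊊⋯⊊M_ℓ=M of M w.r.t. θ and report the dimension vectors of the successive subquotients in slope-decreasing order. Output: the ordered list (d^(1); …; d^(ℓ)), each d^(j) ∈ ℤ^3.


Interval decomposition of M: I[1,1], I[1,2], I[1,3], I[3,3]^3.
HN type (ℓ=4): μ^(1)=2; μ^(2)=1/2; μ^(3)=0; μ^(4)=-1

((1, 0, 0); (1, 1, 0); (1, 1, 1); (0, 0, 3))


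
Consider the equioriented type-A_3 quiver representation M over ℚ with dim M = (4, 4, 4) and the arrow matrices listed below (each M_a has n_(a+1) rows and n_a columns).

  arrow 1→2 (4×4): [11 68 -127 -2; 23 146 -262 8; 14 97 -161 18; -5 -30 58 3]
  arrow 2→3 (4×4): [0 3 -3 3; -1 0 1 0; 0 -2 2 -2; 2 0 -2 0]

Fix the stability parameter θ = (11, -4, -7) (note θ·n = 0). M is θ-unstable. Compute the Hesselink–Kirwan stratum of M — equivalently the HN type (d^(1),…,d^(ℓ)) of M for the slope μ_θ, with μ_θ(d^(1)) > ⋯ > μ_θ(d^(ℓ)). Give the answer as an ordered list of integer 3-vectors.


Interval decomposition of M: I[1,2]^2, I[1,3]^2, I[3,3]^2.
HN type (ℓ=3): μ^(1)=7/2; μ^(2)=0; μ^(3)=-7

((2, 2, 0); (2, 2, 2); (0, 0, 2))


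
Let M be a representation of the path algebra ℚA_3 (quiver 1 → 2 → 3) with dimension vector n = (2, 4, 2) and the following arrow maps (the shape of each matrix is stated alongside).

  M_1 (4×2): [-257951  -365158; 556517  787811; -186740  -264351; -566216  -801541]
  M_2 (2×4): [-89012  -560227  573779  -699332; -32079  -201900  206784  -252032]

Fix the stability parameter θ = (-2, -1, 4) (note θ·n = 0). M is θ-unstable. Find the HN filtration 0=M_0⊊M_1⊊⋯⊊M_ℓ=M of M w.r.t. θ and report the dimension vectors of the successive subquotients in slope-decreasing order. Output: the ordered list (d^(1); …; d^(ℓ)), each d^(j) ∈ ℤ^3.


Barcode: M ≅ I[1,3]^2, I[2,2]^2. HN layers by μ_θ (3 steps, strictly decreasing):
  μ^(1)=4; μ^(2)=-1; μ^(3)=-2

((0, 0, 2); (0, 4, 0); (2, 0, 0))
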